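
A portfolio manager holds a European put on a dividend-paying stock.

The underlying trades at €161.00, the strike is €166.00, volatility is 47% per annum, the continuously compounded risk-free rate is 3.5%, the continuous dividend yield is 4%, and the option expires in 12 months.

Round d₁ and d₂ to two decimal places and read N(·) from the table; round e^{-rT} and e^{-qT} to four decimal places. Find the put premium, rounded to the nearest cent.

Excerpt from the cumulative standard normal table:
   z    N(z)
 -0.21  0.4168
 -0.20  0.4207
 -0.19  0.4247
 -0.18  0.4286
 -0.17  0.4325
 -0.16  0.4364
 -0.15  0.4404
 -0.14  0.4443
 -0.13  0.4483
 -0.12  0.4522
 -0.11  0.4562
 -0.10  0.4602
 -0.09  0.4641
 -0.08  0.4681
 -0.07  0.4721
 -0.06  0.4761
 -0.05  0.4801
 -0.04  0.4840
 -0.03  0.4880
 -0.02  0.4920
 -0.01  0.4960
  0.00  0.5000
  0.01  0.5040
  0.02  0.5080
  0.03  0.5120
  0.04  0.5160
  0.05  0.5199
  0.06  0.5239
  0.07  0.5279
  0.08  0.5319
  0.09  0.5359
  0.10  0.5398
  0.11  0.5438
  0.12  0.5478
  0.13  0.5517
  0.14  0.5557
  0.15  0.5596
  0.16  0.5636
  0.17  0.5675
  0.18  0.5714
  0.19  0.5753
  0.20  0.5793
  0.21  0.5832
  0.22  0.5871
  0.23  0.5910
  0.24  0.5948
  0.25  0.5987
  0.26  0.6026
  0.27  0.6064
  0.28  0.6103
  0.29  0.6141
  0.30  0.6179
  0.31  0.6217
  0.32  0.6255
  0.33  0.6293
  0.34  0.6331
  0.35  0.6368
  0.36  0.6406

€32.15

σ√T = 0.47·√1 = 0.4700
d₁ = [ln(161/166) + (0.035 − 0.04 + ½·0.47²)·1] / (σ√T) = (-0.0306 + 0.1054) / 0.4700 = 0.1593 → 0.16
d₂ = 0.1593 − 0.4700 = -0.3107 → -0.31
e^(−qT) = e^(−0.04·1) = 0.9608;  e^(−rT) = e^(−0.035·1) = 0.9656
N(−d₂) = N(0.31) = 0.6217;  N(−d₁) = N(-0.16) = 0.4364
P = 166·0.9656·0.6217 − 161·0.9608·0.4364 = 99.6520 − 67.5062 = 32.1459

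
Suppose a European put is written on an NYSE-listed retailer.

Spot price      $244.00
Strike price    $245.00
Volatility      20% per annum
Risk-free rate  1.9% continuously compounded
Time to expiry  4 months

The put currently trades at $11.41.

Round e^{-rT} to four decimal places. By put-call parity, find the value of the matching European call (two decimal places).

$11.95

e^(−rT) = e^(−0.019·0.3333) = 0.9937
Put-call parity: C − P = S − K·e^(−rT) = 244 − 245·0.9937 = 244 − 243.4565 = 0.5435
C = P + (C − P) = 11.41 + (0.5435) = 11.9535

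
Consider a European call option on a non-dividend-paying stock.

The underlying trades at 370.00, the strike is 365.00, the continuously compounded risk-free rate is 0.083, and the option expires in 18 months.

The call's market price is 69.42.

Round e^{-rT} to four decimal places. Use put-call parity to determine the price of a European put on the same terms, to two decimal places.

21.68

e^(−rT) = e^(−0.083·1.5) = 0.8829
Put-call parity: C − P = S − K·e^(−rT) = 370 − 365·0.8829 = 370 − 322.2585 = 47.7415
P = C − (C − P) = 69.42 − (47.7415) = 21.6785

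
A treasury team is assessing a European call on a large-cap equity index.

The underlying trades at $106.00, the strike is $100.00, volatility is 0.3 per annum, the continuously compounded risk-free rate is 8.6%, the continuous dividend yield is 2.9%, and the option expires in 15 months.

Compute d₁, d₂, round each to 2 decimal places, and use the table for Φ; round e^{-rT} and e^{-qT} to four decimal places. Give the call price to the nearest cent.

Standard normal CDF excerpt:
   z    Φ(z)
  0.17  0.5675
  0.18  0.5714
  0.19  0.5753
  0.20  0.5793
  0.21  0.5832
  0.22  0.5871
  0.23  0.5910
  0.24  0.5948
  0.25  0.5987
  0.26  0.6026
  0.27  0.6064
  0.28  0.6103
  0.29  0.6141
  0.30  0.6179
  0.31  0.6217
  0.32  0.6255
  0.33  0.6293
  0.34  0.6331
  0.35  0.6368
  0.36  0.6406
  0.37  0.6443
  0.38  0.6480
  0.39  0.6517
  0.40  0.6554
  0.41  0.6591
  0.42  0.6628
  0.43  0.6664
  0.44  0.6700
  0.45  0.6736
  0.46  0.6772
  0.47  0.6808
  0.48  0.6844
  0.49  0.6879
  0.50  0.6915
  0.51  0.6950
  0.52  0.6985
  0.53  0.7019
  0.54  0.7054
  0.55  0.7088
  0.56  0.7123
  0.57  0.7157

T = 1.25;  σ√T = 0.3354
d₁ = [ln(106/100) + (0.086 − 0.029 + 0.3²/2)·1.25] / 0.3354 = [0.0583 + 0.1275] / 0.3354 = 0.5539 → 0.55
d₂ = d₁ − σ√T = 0.5539 − 0.3354 = 0.2184 → 0.22
exp(−qT) = exp(−0.029·1.25) = 0.9644;  exp(−rT) = exp(−0.086·1.25) = 0.8981
C = 106·0.9644·N(0.55) − 100·0.8981·N(0.22) = 106·0.9644·0.7088 − 100·0.8981·0.5871 = 72.4581 − 52.7275 = 19.7306

$19.73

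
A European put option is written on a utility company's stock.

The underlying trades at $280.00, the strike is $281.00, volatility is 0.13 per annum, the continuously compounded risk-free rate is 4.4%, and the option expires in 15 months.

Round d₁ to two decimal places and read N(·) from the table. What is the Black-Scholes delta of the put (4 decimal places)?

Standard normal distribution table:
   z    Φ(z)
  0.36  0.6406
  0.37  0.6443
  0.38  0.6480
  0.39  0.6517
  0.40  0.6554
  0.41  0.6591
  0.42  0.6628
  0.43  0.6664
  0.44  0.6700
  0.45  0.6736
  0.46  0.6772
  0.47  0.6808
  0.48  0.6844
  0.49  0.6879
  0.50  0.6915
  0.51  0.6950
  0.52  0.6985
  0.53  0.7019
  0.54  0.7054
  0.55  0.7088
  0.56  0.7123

-0.3336

σ√T = 0.13 × 1.1180 = 0.1453
ln(S/K) + (r + σ²/2)T = ln(280/281) + (0.044 + 0.13²/2)·1.25 = -0.0036 + 0.0656 = 0.0620
d₁ = 0.0620 / 0.1453 = 0.4266 ⇒ 0.43
N(d₁) = N(0.43) = 0.6664
Δ_put = N(d₁) − 1 = 0.6664 − 1 = -0.3336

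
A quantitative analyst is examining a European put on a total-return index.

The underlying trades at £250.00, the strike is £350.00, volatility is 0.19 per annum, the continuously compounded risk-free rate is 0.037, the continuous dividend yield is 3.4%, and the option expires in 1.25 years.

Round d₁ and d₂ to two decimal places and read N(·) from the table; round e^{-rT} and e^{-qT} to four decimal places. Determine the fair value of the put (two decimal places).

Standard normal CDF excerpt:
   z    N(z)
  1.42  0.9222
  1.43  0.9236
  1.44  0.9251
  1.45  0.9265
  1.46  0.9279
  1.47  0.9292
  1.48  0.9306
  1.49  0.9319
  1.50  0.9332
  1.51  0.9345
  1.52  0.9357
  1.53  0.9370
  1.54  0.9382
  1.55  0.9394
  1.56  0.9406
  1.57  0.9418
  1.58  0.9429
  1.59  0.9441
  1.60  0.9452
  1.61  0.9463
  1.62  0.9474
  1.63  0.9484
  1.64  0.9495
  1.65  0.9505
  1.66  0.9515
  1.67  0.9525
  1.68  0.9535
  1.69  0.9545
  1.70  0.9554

£95.98

T = 1.25;  σ√T = 0.2124
d₁ = [ln(250/350) + (0.037 − 0.034 + 0.19²/2)·1.25] / 0.2124 = [-0.3365 + 0.0263] / 0.2124 = -1.4601 ⇒ -1.46
d₂ = d₁ − σ√T = -1.4601 − 0.2124 = -1.6725 ⇒ -1.67
e^(−qT) = e^(−0.034·1.25) = 0.9584;  e^(−rT) = e^(−0.037·1.25) = 0.9548
N(−d₂) = N(1.67) = 0.9525;  N(−d₁) = N(1.46) = 0.9279
P = 350·0.9548·0.9525 − 250·0.9584·0.9279 = 318.3064 − 222.3248 = 95.9816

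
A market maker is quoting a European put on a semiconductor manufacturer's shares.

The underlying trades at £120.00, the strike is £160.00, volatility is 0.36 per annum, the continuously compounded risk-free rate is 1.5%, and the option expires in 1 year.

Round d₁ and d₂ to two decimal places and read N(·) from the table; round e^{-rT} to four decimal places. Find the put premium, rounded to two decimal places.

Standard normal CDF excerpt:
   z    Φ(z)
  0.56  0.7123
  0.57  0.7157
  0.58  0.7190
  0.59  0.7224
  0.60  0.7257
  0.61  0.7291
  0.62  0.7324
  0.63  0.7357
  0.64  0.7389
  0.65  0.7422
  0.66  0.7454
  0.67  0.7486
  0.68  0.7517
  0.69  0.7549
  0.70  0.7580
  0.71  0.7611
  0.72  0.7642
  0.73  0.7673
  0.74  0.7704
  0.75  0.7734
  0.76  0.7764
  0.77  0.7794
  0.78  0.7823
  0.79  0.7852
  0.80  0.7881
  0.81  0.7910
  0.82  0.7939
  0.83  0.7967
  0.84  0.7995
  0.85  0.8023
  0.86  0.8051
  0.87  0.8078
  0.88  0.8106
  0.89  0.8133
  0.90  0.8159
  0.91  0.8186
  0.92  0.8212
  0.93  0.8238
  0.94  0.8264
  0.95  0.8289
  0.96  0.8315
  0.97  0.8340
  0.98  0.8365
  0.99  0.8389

£43.97

σ√T = 0.36 × 1.0000 = 0.3600
d₁ = [ln(120/160) + (0.015 + 0.36²/2)·1] / 0.3600 = [-0.2877 + 0.0798] / 0.3600 = -0.5775 which rounds to -0.58
d₂ = d₁ − σ√T = -0.5775 − 0.3600 = -0.9375 which rounds to -0.94
e^(−rT) = e^(−0.015·1) = 0.9851
N(−d₂) = N(0.94) = 0.8264;  N(−d₁) = N(0.58) = 0.7190
P = 160·0.9851·0.8264 − 120·0.7190 = 130.2539 − 86.2800 = 43.9739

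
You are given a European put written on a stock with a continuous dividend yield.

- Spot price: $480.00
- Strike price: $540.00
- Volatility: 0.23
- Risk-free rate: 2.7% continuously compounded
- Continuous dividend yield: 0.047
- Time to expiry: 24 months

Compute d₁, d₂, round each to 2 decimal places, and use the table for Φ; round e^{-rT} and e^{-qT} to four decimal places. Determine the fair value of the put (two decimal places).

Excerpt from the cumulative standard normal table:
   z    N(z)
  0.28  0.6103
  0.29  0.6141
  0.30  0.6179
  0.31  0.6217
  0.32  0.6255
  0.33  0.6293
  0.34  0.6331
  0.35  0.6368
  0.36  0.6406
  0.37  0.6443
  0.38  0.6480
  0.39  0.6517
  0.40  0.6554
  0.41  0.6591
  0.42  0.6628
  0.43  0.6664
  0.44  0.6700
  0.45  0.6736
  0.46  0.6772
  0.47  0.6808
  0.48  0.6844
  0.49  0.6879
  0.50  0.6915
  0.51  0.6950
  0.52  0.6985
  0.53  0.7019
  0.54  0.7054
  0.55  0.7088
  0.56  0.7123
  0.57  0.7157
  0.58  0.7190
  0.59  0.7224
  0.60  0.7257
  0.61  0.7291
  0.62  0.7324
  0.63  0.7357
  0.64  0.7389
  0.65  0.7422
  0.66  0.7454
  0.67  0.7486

σ√T = 0.23 × 1.4142 = 0.3253
ln(S/K) + (r − q + σ²/2)T = ln(480/540) + (0.027 − 0.047 + 0.23²/2)·2 = -0.1178 + 0.0129 = -0.1049
d₁ = -0.1049 / 0.3253 = -0.3225 which rounds to -0.32
d₂ = d₁ − σ√T = -0.3225 − 0.3253 = -0.6477 which rounds to -0.65
e^(−qT) = e^(−0.047·2) = 0.9103;  e^(−rT) = e^(−0.027·2) = 0.9474
N(−d₂) = N(0.65) = 0.7422;  N(−d₁) = N(0.32) = 0.6255
P = 540·0.9474·0.7422 − 480·0.9103·0.6255 = 379.7066 − 273.3085 = 106.3981

$106.40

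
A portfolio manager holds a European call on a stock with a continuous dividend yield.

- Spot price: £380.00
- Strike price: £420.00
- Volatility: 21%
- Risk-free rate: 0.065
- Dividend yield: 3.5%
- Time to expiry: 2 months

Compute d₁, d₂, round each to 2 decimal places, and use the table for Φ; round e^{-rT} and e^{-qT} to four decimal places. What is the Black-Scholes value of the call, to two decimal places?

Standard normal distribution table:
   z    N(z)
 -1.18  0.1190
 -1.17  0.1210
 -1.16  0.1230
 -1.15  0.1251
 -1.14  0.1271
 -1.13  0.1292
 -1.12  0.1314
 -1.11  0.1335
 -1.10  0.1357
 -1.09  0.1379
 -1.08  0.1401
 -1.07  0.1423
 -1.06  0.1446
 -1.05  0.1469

T = 0.1667;  σ√T = 0.0857
ln(S/K) + (r − q + σ²/2)T = ln(380/420) + (0.065 − 0.035 + 0.21²/2)·0.1667 = -0.1001 + 0.0087 = -0.0914
d₁ = -0.0914 / 0.0857 = -1.0662 which rounds to -1.07
d₂ = d₁ − σ√T = -1.0662 − 0.0857 = -1.1519 which rounds to -1.15
exp(−qT) = exp(−0.035·0.1667) = 0.9942;  exp(−rT) = exp(−0.065·0.1667) = 0.9892
C = 380·0.9942·N(-1.07) − 420·0.9892·N(-1.15) = 380·0.9942·0.1423 − 420·0.9892·0.1251 = 53.7604 − 51.9745 = 1.7858

£1.79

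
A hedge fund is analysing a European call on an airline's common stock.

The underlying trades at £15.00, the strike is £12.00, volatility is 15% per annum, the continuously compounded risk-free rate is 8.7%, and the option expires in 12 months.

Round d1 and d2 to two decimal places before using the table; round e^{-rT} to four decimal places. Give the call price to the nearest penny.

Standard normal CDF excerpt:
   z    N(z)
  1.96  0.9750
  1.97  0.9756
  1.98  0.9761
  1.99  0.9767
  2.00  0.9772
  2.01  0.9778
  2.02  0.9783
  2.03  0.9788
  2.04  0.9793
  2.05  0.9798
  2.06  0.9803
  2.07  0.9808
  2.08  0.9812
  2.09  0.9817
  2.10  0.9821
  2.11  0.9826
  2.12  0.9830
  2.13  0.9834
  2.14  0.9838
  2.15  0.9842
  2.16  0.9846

σ√T = 0.15 × 1.0000 = 0.1500
d₁ = [ln(15/12) + (0.087 + ½·0.15²)·1] / (σ√T) = (0.2231 + 0.0982) / 0.1500 = 2.1426 → 2.14
d₂ = 2.1426 − 0.1500 = 1.9926 → 1.99
e^(−rT) = e^(−0.087·1) = 0.9167
C = 15·N(2.14) − 12·0.9167·N(1.99) = 15·0.9838 − 12·0.9167·0.9767 = 14.7570 − 10.7441 = 4.0129

£4.01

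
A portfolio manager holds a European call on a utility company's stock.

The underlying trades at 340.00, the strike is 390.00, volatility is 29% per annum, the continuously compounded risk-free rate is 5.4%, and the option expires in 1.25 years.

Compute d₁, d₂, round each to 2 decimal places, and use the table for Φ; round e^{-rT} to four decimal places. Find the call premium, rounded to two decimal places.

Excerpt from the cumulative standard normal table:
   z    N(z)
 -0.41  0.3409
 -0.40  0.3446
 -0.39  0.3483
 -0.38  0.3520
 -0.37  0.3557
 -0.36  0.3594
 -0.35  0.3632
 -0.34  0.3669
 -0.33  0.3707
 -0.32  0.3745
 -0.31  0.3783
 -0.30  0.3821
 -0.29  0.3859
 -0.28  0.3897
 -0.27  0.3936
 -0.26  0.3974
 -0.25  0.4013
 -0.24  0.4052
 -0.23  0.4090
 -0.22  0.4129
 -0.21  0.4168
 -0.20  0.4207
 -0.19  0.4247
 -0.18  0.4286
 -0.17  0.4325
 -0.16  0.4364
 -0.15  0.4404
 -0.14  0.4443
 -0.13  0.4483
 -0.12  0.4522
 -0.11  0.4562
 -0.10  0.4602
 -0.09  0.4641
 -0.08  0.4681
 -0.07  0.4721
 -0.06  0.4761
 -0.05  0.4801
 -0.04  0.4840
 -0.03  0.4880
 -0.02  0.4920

T = 1.25;  σ√T = 0.3242
d₁ = [ln(340/390) + (0.054 + 0.29²/2)·1.25] / 0.3242 = [-0.1372 + 0.1201] / 0.3242 = -0.0529 → -0.05
d₂ = d₁ − σ√T = -0.0529 − 0.3242 = -0.3771 → -0.38
exp(−rT) = exp(−0.054·1.25) = 0.9347
N(d₁) = N(-0.05) = 0.4801;  N(d₂) = N(-0.38) = 0.3520
C = 340·0.4801 − 390·0.9347·0.3520 = 163.2340 − 128.3156 = 34.9184

34.92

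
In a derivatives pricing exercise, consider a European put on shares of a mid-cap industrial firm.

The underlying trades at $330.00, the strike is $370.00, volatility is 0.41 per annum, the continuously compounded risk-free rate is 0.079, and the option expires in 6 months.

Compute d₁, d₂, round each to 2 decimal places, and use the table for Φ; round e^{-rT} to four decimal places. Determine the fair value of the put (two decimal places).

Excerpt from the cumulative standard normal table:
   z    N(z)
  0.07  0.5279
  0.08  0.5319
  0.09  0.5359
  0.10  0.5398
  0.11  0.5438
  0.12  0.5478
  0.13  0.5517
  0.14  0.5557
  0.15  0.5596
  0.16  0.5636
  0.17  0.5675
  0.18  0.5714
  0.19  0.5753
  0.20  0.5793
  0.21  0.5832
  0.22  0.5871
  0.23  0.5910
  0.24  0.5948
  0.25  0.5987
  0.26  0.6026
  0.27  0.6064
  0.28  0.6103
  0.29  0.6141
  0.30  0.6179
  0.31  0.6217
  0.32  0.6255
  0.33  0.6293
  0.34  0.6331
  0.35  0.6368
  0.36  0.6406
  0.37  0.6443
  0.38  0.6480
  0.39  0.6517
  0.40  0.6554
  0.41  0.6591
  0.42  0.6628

σ√T = 0.41 × 0.7071 = 0.2899
d₁ = [ln(330/370) + (0.079 + 0.41²/2)·0.5] / 0.2899 = [-0.1144 + 0.0815] / 0.2899 = -0.1134 which rounds to -0.11
d₂ = d₁ − σ√T = -0.1134 − 0.2899 = -0.4033 which rounds to -0.40
e^(−rT) = e^(−0.079·0.5) = 0.9613
P = 370·0.9613·N(0.40) − 330·N(0.11) = 370·0.9613·0.6554 − 330·0.5438 = 233.1133 − 179.4540 = 53.6593

$53.66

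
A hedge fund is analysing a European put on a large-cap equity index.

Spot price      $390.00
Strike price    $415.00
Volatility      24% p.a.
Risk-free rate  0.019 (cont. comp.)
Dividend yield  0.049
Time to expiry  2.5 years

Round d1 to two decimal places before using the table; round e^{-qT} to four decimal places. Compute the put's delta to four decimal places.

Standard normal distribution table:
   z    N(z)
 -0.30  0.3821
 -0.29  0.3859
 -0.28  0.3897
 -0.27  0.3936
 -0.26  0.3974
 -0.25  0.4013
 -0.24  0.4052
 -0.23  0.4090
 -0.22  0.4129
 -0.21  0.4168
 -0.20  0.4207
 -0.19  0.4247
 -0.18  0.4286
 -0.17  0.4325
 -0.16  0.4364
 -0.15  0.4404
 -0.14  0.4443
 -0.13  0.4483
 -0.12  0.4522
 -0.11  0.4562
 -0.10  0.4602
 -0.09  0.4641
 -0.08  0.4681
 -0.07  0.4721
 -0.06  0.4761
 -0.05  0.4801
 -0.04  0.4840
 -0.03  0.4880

σ√T = 0.24 × 1.5811 = 0.3795
d₁ = [ln(390/415) + (0.019 − 0.049 + ½·0.24²)·2.5] / (σ√T) = (-0.0621 − 0.0030) / 0.3795 = -0.1716 ≈ -0.17
N(d₁) = N(-0.17) = 0.4325
Δ_put = e^(−qT)·(N(d₁) − 1) = 0.8847·(0.4325 − 1) = -0.5021

-0.5021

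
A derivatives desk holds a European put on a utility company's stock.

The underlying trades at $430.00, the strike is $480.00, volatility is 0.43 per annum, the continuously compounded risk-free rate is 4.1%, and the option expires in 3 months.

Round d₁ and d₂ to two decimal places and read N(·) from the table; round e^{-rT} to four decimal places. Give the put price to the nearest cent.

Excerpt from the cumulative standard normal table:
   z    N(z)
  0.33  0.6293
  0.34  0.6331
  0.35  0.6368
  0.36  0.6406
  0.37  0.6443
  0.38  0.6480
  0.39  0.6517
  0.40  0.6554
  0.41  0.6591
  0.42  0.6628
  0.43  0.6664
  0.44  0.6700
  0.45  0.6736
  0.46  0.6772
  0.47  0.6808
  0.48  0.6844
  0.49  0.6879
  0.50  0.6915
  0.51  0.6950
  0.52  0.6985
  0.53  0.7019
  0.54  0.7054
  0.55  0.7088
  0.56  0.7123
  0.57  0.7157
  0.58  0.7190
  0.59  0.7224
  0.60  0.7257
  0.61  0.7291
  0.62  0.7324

σ√T = 0.43 × 0.5000 = 0.2150
ln(S/K) + (r + σ²/2)T = ln(430/480) + (0.041 + 0.43²/2)·0.25 = -0.1100 + 0.0334 = -0.0766
d₁ = -0.0766 / 0.2150 = -0.3565 ≈ -0.36
d₂ = d₁ − σ√T = -0.3565 − 0.2150 = -0.5715 ≈ -0.57
e^(−rT) = e^(−0.041·0.25) = 0.9898
P = 480·0.9898·N(0.57) − 430·N(0.36) = 480·0.9898·0.7157 − 430·0.6406 = 340.0319 − 275.4580 = 64.5739

$64.57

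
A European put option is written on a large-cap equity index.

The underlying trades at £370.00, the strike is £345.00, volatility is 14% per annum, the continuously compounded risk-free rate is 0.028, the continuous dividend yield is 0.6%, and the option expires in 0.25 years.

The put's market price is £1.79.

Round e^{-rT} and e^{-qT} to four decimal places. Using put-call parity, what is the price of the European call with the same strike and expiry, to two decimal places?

£28.65

exp(−qT) = exp(−0.006·0.25) = 0.9985;  exp(−rT) = exp(−0.028·0.25) = 0.9930
Put-call parity: C − P = S·e^(−qT) − K·e^(−rT) = 370·0.9985 − 345·0.9930 = 369.4450 − 342.5850 = 26.8600
C = P + (C − P) = 1.79 + (26.8600) = 28.6500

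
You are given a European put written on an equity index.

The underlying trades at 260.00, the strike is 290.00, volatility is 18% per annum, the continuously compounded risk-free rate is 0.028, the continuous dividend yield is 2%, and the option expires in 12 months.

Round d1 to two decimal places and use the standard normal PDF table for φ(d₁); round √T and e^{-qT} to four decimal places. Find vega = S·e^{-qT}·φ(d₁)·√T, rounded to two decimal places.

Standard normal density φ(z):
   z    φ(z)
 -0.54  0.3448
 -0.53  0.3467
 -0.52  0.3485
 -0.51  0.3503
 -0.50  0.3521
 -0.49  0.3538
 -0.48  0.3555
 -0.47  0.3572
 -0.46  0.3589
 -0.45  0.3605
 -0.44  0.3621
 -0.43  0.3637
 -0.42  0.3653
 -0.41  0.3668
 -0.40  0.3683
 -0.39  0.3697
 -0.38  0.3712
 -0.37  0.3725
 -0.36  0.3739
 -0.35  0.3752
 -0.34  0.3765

91.03

σ√T = 0.18 × 1.0000 = 0.1800
d₁ = [ln(260/290) + (0.028 − 0.02 + 0.18²/2)·1] / 0.1800 = [-0.1092 + 0.0242] / 0.1800 = -0.4722 which rounds to -0.47
√T = √1 = 1.0000
φ(d₁) = φ(-0.47) = 0.3572
e^(−qT) = e^(−0.02·1) = 0.9802
vega = S·e^(−qT)·φ(d₁)·√T = 260·0.9802·0.3572·1.0000 = 91.0331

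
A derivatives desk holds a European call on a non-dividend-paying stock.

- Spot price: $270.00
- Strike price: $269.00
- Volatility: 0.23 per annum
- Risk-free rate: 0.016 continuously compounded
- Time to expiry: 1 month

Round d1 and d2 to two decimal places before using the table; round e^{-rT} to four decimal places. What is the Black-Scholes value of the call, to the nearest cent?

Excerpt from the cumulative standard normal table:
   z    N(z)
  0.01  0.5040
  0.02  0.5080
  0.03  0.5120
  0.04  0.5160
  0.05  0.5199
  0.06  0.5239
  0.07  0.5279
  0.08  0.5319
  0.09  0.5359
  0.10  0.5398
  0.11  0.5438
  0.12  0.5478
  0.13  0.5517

σ√T = 0.23·√0.08333 = 0.0664
d₁ = [ln(270/269) + (0.016 + 0.23²/2)·0.08333] / 0.0664 = [0.0037 + 0.0035] / 0.0664 = 0.1092 which rounds to 0.11
d₂ = d₁ − σ√T = 0.1092 − 0.0664 = 0.0428 which rounds to 0.04
exp(−rT) = exp(−0.016·0.08333) = 0.9987
N(d₁) = N(0.11) = 0.5438;  N(d₂) = N(0.04) = 0.5160
C = 270·0.5438 − 269·0.9987·0.5160 = 146.8260 − 138.6236 = 8.2024

$8.20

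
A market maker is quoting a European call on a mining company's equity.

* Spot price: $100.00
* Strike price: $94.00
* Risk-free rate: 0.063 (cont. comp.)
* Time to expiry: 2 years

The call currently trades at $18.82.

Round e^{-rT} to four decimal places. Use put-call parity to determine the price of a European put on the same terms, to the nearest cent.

e^(−rT) = e^(−0.063·2) = 0.8816
Put-call parity: C − P = S − K·e^(−rT) = 100 − 94·0.8816 = 100 − 82.8704 = 17.1296
P = C − (C − P) = 18.82 − (17.1296) = 1.6904

$1.69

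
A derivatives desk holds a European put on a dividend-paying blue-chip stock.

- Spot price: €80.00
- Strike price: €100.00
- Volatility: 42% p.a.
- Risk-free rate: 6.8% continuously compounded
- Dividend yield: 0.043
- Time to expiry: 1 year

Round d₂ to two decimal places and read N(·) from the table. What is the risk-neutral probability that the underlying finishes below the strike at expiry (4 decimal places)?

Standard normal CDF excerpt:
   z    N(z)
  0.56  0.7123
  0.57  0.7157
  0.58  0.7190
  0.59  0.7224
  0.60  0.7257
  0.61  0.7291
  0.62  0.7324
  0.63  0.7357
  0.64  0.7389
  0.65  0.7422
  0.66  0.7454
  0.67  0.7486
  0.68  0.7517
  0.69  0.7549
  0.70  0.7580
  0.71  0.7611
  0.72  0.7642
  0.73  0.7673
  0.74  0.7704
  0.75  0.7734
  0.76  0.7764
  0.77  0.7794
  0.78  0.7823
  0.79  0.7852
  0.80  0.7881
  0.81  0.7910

σ√T = 0.42 × 1.0000 = 0.4200
d₁ = [ln(80/100) + (0.068 − 0.043 + 0.42²/2)·1] / 0.4200 = [-0.2231 + 0.1132] / 0.4200 = -0.2618 ⇒ -0.26
d₂ = d₁ − σ√T = -0.2618 − 0.4200 = -0.6818 ⇒ -0.68
Risk-neutral Pr[S_T < K] = N(−d₂) = N(0.68) = 0.7517

0.7517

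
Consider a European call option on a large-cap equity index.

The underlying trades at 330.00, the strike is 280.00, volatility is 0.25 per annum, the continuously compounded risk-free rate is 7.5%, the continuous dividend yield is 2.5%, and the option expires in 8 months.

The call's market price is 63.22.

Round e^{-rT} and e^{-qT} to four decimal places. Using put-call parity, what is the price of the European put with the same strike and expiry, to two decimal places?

5.00

e^(−qT) = e^(−0.025·0.6667) = 0.9835;  e^(−rT) = e^(−0.075·0.6667) = 0.9512
Put-call parity: C − P = S·e^(−qT) − K·e^(−rT) = 330·0.9835 − 280·0.9512 = 324.5550 − 266.3360 = 58.2190
P = C − (C − P) = 63.22 − (58.2190) = 5.0010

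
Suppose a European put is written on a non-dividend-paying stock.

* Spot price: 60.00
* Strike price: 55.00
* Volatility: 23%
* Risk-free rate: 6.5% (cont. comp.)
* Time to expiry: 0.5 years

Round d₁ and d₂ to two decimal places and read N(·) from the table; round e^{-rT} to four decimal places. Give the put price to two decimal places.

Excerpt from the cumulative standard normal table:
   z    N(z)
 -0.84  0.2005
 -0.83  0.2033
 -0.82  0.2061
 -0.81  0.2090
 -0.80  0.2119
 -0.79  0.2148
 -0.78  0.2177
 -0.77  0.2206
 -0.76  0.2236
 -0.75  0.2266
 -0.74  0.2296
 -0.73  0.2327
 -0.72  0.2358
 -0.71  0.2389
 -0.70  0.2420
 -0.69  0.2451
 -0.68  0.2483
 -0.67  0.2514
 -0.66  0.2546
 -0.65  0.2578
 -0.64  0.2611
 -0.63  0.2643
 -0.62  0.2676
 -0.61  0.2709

1.36

σ√T = 0.23 × 0.7071 = 0.1626
d₁ = [ln(60/55) + (0.065 + ½·0.23²)·0.5] / (σ√T) = (0.0870 + 0.0457) / 0.1626 = 0.8162 → 0.82
d₂ = 0.8162 − 0.1626 = 0.6535 → 0.65
exp(−rT) = exp(−0.065·0.5) = 0.9680
N(−d₂) = N(-0.65) = 0.2578;  N(−d₁) = N(-0.82) = 0.2061
P = 55·0.9680·0.2578 − 60·0.2061 = 13.7253 − 12.3660 = 1.3593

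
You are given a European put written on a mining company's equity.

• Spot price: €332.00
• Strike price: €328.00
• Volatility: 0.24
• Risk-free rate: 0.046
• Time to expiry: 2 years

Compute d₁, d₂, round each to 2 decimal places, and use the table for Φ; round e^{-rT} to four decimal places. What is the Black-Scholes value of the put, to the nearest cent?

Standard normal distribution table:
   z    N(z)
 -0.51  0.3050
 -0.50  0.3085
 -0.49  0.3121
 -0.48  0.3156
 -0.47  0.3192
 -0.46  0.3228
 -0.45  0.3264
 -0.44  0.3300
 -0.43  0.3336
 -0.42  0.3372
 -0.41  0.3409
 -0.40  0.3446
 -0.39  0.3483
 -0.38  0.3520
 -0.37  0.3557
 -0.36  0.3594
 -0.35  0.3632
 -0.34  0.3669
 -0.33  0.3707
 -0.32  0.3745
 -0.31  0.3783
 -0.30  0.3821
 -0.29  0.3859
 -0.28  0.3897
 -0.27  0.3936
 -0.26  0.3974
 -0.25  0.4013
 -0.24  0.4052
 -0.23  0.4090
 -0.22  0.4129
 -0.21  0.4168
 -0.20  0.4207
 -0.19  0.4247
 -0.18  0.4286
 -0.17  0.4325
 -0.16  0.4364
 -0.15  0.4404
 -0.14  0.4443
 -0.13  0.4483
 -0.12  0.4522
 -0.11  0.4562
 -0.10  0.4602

T = 2;  σ√T = 0.3394
d₁ = [ln(332/328) + (0.046 + ½·0.24²)·2] / (σ√T) = (0.0121 + 0.1496) / 0.3394 = 0.4765 which rounds to 0.48
d₂ = 0.4765 − 0.3394 = 0.1371 which rounds to 0.14
e^(−rT) = e^(−0.046·2) = 0.9121
N(−d₂) = N(-0.14) = 0.4443;  N(−d₁) = N(-0.48) = 0.3156
P = 328·0.9121·0.4443 − 332·0.3156 = 132.9207 − 104.7792 = 28.1415

€28.14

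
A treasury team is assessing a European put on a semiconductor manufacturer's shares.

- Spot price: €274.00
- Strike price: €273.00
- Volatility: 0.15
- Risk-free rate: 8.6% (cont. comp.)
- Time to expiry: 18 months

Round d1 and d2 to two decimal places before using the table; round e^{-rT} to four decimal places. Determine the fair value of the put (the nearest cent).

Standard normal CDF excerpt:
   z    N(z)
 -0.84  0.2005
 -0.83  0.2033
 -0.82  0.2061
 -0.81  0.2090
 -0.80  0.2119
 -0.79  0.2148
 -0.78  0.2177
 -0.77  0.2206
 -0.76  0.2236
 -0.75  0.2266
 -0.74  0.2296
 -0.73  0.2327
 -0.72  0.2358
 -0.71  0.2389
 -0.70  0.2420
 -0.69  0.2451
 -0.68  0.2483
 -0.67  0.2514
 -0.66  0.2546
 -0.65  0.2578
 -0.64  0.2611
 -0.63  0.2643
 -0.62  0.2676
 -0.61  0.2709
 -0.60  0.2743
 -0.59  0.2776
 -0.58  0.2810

€6.16

σ√T = 0.15 × 1.2247 = 0.1837
d₁ = [ln(274/273) + (0.086 + ½·0.15²)·1.5] / (σ√T) = (0.0037 + 0.1459) / 0.1837 = 0.8139 → 0.81
d₂ = 0.8139 − 0.1837 = 0.6302 → 0.63
exp(−rT) = exp(−0.086·1.5) = 0.8790
N(−d₂) = N(-0.63) = 0.2643;  N(−d₁) = N(-0.81) = 0.2090
P = 273·0.8790·0.2643 − 274·0.2090 = 63.4233 − 57.2660 = 6.1573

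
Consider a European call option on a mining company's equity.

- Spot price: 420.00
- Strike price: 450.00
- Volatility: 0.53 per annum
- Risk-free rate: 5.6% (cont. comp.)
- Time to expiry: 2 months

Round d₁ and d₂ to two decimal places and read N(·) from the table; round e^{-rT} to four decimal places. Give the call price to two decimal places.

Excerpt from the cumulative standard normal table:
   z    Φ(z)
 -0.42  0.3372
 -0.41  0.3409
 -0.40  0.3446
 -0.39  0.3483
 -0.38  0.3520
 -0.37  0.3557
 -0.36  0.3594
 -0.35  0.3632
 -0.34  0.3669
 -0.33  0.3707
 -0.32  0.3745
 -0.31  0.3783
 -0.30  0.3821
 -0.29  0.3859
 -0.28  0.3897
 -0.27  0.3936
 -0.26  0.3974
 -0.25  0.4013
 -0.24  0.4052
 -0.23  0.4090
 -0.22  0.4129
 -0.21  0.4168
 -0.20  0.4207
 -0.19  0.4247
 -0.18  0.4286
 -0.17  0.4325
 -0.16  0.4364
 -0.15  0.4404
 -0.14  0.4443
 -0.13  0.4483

24.72

σ√T = 0.53·√0.1667 = 0.2164
d₁ = [ln(420/450) + (0.056 + ½·0.53²)·0.1667] / (σ√T) = (-0.0690 + 0.0327) / 0.2164 = -0.1675 ⇒ -0.17
d₂ = -0.1675 − 0.2164 = -0.3839 ⇒ -0.38
exp(−rT) = exp(−0.056·0.1667) = 0.9907
C = 420·N(-0.17) − 450·0.9907·N(-0.38) = 420·0.4325 − 450·0.9907·0.3520 = 181.6500 − 156.9269 = 24.7231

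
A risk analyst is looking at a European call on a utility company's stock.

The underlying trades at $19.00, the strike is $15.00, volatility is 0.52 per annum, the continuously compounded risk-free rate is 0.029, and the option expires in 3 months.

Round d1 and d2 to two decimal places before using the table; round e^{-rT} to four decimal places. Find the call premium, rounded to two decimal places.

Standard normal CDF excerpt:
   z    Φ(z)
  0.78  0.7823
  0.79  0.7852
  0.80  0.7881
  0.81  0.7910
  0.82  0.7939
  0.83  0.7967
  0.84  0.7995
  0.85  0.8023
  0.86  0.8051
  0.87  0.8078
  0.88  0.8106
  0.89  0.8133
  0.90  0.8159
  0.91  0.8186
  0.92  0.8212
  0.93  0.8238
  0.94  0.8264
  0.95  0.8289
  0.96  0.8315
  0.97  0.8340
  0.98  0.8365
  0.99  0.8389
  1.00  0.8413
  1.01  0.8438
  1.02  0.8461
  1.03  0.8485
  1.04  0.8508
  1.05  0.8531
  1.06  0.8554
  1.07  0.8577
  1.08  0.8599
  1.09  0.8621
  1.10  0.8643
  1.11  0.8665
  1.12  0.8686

$4.52

σ√T = 0.52 × 0.5000 = 0.2600
d₁ = [ln(19/15) + (0.029 + 0.52²/2)·0.25] / 0.2600 = [0.2364 + 0.0411] / 0.2600 = 1.0671 → 1.07
d₂ = d₁ − σ√T = 1.0671 − 0.2600 = 0.8071 → 0.81
e^(−rT) = e^(−0.029·0.25) = 0.9928
C = 19·N(1.07) − 15·0.9928·N(0.81) = 19·0.8577 − 15·0.9928·0.7910 = 16.2963 − 11.7796 = 4.5167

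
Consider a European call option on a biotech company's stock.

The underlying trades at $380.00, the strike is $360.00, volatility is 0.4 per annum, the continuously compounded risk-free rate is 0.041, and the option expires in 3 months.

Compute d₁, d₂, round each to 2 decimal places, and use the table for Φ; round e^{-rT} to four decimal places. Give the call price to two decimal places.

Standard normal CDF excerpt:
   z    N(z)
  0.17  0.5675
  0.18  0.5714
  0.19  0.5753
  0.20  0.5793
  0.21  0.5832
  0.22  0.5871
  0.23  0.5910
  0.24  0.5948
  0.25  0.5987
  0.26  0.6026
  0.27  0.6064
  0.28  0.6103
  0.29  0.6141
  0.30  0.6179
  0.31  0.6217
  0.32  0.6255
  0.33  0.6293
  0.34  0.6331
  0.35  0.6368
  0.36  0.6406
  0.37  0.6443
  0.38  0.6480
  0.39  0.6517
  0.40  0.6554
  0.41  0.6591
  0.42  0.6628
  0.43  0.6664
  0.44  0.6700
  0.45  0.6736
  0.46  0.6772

T = 0.25;  σ√T = 0.2000
d₁ = [ln(380/360) + (0.041 + ½·0.4²)·0.25] / (σ√T) = (0.0541 + 0.0303) / 0.2000 = 0.4216 which rounds to 0.42
d₂ = 0.4216 − 0.2000 = 0.2216 which rounds to 0.22
exp(−rT) = exp(−0.041·0.25) = 0.9898
C = 380·N(0.42) − 360·0.9898·N(0.22) = 380·0.6628 − 360·0.9898·0.5871 = 251.8640 − 209.2002 = 42.6638

$42.66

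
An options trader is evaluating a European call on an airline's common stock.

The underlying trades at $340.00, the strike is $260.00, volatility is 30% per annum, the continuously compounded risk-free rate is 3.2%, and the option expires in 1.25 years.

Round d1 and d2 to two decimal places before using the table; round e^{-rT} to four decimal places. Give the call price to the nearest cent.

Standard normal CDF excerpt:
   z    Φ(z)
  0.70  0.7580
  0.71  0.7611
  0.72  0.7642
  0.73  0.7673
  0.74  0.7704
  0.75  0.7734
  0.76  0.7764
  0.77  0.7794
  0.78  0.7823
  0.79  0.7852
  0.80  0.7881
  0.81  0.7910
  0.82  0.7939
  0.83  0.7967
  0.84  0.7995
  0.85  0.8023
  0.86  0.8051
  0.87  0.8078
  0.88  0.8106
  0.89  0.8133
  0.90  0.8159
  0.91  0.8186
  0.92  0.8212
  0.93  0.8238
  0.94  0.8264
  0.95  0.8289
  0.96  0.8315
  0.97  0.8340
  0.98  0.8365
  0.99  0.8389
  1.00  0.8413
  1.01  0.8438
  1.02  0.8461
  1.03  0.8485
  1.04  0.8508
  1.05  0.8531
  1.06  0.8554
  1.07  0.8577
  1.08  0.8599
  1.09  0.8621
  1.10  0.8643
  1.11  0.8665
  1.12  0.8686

σ√T = 0.3·√1.25 = 0.3354
d₁ = [ln(340/260) + (0.032 + 0.3²/2)·1.25] / 0.3354 = [0.2683 + 0.0963] / 0.3354 = 1.0868 → 1.09
d₂ = d₁ − σ√T = 1.0868 − 0.3354 = 0.7514 → 0.75
exp(−rT) = exp(−0.032·1.25) = 0.9608
N(d₁) = N(1.09) = 0.8621;  N(d₂) = N(0.75) = 0.7734
C = 340·0.8621 − 260·0.9608·0.7734 = 293.1140 − 193.2015 = 99.9125

$99.91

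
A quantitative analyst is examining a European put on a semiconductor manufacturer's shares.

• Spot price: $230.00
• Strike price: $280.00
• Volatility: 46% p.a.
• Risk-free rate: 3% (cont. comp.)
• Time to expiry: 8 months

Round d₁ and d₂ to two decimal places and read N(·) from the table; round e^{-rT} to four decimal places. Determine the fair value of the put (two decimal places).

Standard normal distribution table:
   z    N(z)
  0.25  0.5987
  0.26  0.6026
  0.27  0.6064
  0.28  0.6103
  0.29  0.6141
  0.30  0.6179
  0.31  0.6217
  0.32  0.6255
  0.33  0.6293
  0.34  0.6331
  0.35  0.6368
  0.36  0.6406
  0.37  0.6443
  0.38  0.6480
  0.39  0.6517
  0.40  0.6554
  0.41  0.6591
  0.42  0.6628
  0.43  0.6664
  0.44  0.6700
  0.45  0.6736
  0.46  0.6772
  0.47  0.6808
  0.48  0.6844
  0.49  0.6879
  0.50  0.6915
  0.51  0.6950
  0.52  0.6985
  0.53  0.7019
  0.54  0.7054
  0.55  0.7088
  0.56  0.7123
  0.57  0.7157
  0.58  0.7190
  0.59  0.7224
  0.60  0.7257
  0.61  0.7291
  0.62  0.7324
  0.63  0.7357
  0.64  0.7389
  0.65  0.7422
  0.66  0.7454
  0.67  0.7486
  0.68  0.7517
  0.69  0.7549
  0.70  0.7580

$64.21

σ√T = 0.46·√0.6667 = 0.3756
d₁ = [ln(230/280) + (0.03 + 0.46²/2)·0.6667] / 0.3756 = [-0.1967 + 0.0905] / 0.3756 = -0.2827 ≈ -0.28
d₂ = d₁ − σ√T = -0.2827 − 0.3756 = -0.6583 ≈ -0.66
exp(−rT) = exp(−0.03·0.6667) = 0.9802
P = 280·0.9802·N(0.66) − 230·N(0.28) = 280·0.9802·0.7454 − 230·0.6103 = 204.5795 − 140.3690 = 64.2105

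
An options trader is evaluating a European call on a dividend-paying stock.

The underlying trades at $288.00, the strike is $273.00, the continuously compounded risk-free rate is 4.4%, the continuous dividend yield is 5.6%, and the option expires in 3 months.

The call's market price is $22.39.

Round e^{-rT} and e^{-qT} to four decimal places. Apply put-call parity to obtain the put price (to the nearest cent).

$8.42

e^(−qT) = e^(−0.056·0.25) = 0.9861;  e^(−rT) = e^(−0.044·0.25) = 0.9891
Put-call parity: C − P = S·e^(−qT) − K·e^(−rT) = 288·0.9861 − 273·0.9891 = 283.9968 − 270.0243 = 13.9725
P = C − (C − P) = 22.39 − (13.9725) = 8.4175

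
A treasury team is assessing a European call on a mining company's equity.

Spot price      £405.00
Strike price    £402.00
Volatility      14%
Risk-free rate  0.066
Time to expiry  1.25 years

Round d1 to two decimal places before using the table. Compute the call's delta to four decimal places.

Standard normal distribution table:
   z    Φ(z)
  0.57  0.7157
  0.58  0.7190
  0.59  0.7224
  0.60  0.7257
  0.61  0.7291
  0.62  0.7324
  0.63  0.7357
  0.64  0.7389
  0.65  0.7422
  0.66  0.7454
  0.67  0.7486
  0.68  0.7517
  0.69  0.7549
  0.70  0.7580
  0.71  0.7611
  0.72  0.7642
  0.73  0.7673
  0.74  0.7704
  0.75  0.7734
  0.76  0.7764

T = 1.25;  σ√T = 0.1565
d₁ = [ln(405/402) + (0.066 + 0.14²/2)·1.25] / 0.1565 = [0.0074 + 0.0948] / 0.1565 = 0.6528 → 0.65
N(d₁) = N(0.65) = 0.7422
Δ_call = N(d₁) = 0.7422

0.7422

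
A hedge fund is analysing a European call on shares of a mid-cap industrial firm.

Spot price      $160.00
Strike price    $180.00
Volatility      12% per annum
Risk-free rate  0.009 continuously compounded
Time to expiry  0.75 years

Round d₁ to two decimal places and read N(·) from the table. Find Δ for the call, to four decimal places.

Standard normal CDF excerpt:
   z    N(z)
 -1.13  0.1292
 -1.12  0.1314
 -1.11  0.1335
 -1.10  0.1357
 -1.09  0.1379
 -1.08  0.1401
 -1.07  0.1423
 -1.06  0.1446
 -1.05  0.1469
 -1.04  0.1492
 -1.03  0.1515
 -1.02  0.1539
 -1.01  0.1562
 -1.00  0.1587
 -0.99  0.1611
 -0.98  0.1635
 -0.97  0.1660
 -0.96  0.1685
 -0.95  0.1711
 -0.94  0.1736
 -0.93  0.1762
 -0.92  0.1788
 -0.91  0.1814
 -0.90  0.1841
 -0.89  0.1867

T = 0.75;  σ√T = 0.1039
ln(S/K) + (r + σ²/2)T = ln(160/180) + (0.009 + 0.12²/2)·0.75 = -0.1178 + 0.0121 = -0.1056
d₁ = -0.1056 / 0.1039 = -1.0165 ≈ -1.02
N(d₁) = N(-1.02) = 0.1539
Δ_call = N(d₁) = 0.1539

0.1539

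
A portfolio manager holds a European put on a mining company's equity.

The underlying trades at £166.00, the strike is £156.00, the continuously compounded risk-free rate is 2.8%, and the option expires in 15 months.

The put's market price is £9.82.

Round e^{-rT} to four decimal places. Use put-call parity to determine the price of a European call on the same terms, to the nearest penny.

£25.19

e^(−rT) = e^(−0.028·1.25) = 0.9656
Put-call parity: C − P = S − K·e^(−rT) = 166 − 156·0.9656 = 166 − 150.6336 = 15.3664
C = P + (C − P) = 9.82 + (15.3664) = 25.1864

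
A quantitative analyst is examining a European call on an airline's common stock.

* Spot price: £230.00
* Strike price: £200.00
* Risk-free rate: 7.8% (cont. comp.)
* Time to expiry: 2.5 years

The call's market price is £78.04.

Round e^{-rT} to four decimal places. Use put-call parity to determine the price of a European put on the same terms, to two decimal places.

exp(−rT) = exp(−0.078·2.5) = 0.8228
Put-call parity: C − P = S − K·e^(−rT) = 230 − 200·0.8228 = 230 − 164.5600 = 65.4400
P = C − (C − P) = 78.04 − (65.4400) = 12.6000

£12.60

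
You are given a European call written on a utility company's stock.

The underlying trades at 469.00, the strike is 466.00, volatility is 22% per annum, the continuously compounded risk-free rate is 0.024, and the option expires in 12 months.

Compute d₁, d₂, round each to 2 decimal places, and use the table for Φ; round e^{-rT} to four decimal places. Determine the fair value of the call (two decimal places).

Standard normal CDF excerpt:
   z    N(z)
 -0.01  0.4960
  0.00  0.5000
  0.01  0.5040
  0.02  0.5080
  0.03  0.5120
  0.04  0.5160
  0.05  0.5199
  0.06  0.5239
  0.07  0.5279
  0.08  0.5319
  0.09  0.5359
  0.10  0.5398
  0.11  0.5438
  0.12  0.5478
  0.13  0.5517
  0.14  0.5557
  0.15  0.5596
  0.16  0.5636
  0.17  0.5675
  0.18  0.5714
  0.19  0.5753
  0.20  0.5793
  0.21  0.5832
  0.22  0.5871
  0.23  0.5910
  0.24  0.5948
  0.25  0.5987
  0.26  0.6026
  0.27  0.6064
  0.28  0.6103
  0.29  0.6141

47.85

T = 1;  σ√T = 0.2200
d₁ = [ln(469/466) + (0.024 + 0.22²/2)·1] / 0.2200 = [0.0064 + 0.0482] / 0.2200 = 0.2483 ≈ 0.25
d₂ = d₁ − σ√T = 0.2483 − 0.2200 = 0.0283 ≈ 0.03
e^(−rT) = e^(−0.024·1) = 0.9763
C = 469·N(0.25) − 466·0.9763·N(0.03) = 469·0.5987 − 466·0.9763·0.5120 = 280.7903 − 232.9374 = 47.8529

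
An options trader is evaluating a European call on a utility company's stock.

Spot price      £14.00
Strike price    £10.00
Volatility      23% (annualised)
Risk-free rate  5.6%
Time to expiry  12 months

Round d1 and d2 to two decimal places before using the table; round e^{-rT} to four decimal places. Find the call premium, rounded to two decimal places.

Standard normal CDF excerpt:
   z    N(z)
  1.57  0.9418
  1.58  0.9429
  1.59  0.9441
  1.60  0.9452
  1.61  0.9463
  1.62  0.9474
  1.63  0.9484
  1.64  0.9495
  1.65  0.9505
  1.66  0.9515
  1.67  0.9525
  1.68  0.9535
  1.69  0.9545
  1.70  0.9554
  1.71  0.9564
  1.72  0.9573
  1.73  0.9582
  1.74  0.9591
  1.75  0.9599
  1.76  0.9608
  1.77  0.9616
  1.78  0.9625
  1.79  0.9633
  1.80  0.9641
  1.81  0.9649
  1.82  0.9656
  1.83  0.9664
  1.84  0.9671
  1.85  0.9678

T = 1;  σ√T = 0.2300
d₁ = [ln(14/10) + (0.056 + ½·0.23²)·1] / (σ√T) = (0.3365 + 0.0824) / 0.2300 = 1.8214 ≈ 1.82
d₂ = 1.8214 − 0.2300 = 1.5914 ≈ 1.59
e^(−rT) = e^(−0.056·1) = 0.9455
N(d₁) = N(1.82) = 0.9656;  N(d₂) = N(1.59) = 0.9441
C = 14·0.9656 − 10·0.9455·0.9441 = 13.5184 − 8.9265 = 4.5919

£4.59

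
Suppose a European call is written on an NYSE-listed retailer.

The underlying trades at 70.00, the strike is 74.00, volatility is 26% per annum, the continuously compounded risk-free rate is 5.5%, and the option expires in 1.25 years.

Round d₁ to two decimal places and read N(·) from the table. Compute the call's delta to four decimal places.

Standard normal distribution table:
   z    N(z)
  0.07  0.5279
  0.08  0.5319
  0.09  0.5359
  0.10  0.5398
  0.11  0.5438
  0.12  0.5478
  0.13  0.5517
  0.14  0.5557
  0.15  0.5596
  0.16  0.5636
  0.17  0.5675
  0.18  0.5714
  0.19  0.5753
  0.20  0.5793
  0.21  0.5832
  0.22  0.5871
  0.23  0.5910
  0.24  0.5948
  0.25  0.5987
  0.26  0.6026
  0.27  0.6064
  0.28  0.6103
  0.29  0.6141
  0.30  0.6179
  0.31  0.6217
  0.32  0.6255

0.5753

σ√T = 0.26·√1.25 = 0.2907
d₁ = [ln(70/74) + (0.055 + 0.26²/2)·1.25] / 0.2907 = [-0.0556 + 0.1110] / 0.2907 = 0.1907 ≈ 0.19
N(d₁) = N(0.19) = 0.5753
Δ_call = N(d₁) = 0.5753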